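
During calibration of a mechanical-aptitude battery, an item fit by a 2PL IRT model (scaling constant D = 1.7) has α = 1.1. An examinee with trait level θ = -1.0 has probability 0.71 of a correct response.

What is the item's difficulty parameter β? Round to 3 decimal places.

-1.479

P(θ) = 1 / (1 + exp(−D·α(θ − β)))
logit(0.71) = ln(0.71/0.29) = 0.8954
β = θ − logit/(1.7·α) = -1.0 − 0.8954/1.8700 = -1.4788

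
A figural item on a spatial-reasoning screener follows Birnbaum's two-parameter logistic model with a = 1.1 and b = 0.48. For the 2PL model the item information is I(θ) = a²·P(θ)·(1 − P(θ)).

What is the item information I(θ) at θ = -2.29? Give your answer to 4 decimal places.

0.0524

P = 1/(1+e^{3.0470}) = 0.0453
P(1−P) = 0.0453 × 0.9547 = 0.0433
I = a² × P(1−P) = 1.1² × 0.0433 = 0.05238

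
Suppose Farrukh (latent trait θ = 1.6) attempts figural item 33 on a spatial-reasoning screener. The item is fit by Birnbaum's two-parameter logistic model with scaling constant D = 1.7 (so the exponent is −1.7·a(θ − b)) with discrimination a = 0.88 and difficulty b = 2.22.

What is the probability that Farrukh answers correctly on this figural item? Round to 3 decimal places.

P(θ) = 1 / (1 + exp(−D·a(θ − b)))
Exponent: 1.7 × 0.88 × (1.6 − 2.22) = -0.9275
1/(1 + e^{0.9275}) = 0.2834
P = 0.2834

0.283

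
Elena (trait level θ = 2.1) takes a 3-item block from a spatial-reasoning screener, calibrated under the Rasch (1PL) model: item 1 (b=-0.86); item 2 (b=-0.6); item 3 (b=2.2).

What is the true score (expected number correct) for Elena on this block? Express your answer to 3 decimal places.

2.363

P(θ) = 1 / (1 + exp(−(θ − b)))
P_1 = 1/(1+e^{-2.9600}) = 0.9507
P_2 = 1/(1+e^{-2.7000}) = 0.9370
P_3 = 1/(1+e^{0.1000}) = 0.4750
E[score] = 0.9507 + 0.9370 + 0.4750 = 2.3628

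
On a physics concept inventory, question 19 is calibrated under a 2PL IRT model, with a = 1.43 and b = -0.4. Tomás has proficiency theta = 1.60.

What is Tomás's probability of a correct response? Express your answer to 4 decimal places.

P(theta) = 1 / (1 + exp(−a(theta − b)))
Exponent: 1.43 × (1.60 − (-0.4)) = 2.8600
1/(1 + e^{-2.8600}) = 0.9458

0.9458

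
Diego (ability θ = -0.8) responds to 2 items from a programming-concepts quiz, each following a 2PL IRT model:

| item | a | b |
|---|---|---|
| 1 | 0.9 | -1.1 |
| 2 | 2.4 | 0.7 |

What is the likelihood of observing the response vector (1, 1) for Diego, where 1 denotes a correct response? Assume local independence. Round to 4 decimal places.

0.0151

P(θ) = 1 / (1 + exp(−a(θ − b)))
P_1 = 1/(1+e^{-0.2700}) = 0.5671
P_2 = 1/(1+e^{3.6000}) = 0.0266
L = P_1 × P_2 = 0.5671 × 0.0266 = 0.01508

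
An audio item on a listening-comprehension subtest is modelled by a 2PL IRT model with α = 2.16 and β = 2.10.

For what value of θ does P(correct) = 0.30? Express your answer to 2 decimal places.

1.71

P(θ) = 1 / (1 + exp(−α(θ − β)))
logit = ln(0.3000/0.7000) = -0.8473
θ = β + logit/(α) = 2.10 + (-0.8473)/2.1600 = 1.7077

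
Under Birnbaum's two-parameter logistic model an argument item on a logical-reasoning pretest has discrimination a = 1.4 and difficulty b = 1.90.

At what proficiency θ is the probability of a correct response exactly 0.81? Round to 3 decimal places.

2.936

P(θ) = 1 / (1 + exp(−a(θ − b)))
logit = ln(0.8100/0.1900) = 1.4500
θ = b + logit/(a) = 1.90 + 1.4500/1.4000 = 2.9357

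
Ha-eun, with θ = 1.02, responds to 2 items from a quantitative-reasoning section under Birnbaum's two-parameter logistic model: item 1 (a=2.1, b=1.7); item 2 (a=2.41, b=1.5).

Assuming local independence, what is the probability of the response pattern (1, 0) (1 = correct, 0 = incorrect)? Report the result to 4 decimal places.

P(θ) = 1 / (1 + exp(−a(θ − b)))
P_1 = 1/(1+e^{1.4280}) = 0.1934
P_2 = 1/(1+e^{1.1568}) = 0.2392
L = P_1 × (1−P_2) = 0.1934 × 0.7608 = 0.14714

0.1471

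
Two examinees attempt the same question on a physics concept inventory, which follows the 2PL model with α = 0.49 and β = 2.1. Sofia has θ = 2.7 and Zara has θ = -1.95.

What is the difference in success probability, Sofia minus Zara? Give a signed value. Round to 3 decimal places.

P(θ) = 1 / (1 + exp(−α(θ − β)))
P(Sofia) = 0.5730  [exponent 0.2940]
P(Zara) = 0.1208  [exponent -1.9845]
Difference = 0.5730 − 0.1208 = 0.4521

0.452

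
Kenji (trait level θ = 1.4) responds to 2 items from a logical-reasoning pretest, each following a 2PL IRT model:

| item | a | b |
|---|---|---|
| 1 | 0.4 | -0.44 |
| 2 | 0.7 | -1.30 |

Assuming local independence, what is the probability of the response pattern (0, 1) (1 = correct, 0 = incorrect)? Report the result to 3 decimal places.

0.281

P(θ) = 1 / (1 + exp(−a(θ − b)))
P_1 = 1/(1+e^{-0.7360}) = 0.6761
P_2 = 1/(1+e^{-1.8900}) = 0.8688
L = (1−P_1) × P_2 = 0.3239 × 0.8688 = 0.28137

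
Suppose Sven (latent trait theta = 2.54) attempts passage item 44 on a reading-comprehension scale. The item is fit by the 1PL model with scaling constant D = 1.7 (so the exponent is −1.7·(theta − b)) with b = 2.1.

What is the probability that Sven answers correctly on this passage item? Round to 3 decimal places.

P(theta) = 1 / (1 + exp(−D·(theta − b)))
Exponent: 1.7 × (2.54 − 2.1) = 0.7480
1/(1 + e^{-0.7480}) = 0.6787
P = 0.6787

0.679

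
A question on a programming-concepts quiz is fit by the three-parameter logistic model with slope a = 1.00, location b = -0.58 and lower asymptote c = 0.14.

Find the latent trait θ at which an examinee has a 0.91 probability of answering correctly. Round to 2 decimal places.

1.57

P(θ) = c + (1 − c) · 1 / (1 + exp(−a(θ − b)))
Remove guessing floor: (0.91 − 0.14)/(1 − 0.14) = 0.8953
logit = ln(0.8953/0.1047) = 2.1466
θ = b + logit/(a) = -0.58 + 2.1466/1.0000 = 1.5666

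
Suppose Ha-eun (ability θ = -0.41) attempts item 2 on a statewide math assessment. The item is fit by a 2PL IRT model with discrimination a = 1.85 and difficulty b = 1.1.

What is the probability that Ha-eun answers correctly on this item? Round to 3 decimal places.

P(θ) = 1 / (1 + exp(−a(θ − b)))
Exponent: 1.85 × (-0.41 − 1.1) = -2.7935
1/(1 + e^{2.7935}) = 0.0577

0.058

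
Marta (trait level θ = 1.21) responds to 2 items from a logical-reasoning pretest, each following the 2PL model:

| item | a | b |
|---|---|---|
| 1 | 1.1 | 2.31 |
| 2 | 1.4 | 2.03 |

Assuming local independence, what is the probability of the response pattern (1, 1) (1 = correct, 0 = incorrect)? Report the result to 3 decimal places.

0.055

P(θ) = 1 / (1 + exp(−a(θ − b)))
P_1 = 1/(1+e^{1.2100}) = 0.2297
P_2 = 1/(1+e^{1.1480}) = 0.2409
L = P_1 × P_2 = 0.2297 × 0.2409 = 0.05532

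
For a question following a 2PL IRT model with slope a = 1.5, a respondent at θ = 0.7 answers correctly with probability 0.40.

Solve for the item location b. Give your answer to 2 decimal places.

0.97

P(θ) = 1 / (1 + exp(−a(θ − b)))
logit(0.40) = ln(0.40/0.60) = -0.4055
b = θ − logit/(a) = 0.7 − (-0.4055)/1.5000 = 0.9703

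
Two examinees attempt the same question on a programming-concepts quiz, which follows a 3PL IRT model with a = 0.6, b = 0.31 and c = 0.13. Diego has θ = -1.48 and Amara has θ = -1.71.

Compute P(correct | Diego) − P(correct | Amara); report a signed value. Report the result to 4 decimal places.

P(θ) = c + (1 − c) · 1 / (1 + exp(−a(θ − b)))
P(Diego) = 0.3515  [exponent -1.0740]
P(Amara) = 0.3295  [exponent -1.2120]
Difference = 0.3515 − 0.3295 = 0.0220

0.0220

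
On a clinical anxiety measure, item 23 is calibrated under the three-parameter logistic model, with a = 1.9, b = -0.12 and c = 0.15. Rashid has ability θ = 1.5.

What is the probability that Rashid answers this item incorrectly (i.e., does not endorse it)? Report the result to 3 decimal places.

0.037

P(θ) = c + (1 − c) · 1 / (1 + exp(−a(θ − b)))
Exponent: 1.9 × (1.5 − (-0.12)) = 3.0780
1/(1 + e^{-3.0780}) = 0.9560
P = 0.15 + 0.85 × 0.9560 = 0.9626
P(incorrect) = 1 − 0.9626 = 0.0374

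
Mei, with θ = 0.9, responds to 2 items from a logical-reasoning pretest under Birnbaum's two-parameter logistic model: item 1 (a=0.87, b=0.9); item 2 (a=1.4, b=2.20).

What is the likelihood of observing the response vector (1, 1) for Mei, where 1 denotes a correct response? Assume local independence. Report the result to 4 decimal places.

P(θ) = 1 / (1 + exp(−a(θ − b)))
P_1 = 1/(1+e^{0.0000}) = 0.5000
P_2 = 1/(1+e^{1.8200}) = 0.1394
L = P_1 × P_2 = 0.5000 × 0.1394 = 0.06972

0.0697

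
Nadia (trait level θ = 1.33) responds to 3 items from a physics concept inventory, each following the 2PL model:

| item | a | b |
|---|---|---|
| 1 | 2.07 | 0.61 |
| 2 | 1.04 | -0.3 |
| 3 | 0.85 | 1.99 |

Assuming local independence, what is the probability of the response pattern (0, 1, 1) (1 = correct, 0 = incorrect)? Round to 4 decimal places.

0.0564

P(θ) = 1 / (1 + exp(−a(θ − b)))
P_1 = 1/(1+e^{-1.4904}) = 0.8161
P_2 = 1/(1+e^{-1.6952}) = 0.8449
P_3 = 1/(1+e^{0.5610}) = 0.3633
L = (1−P_1) × P_2 × P_3 = 0.1839 × 0.8449 × 0.3633 = 0.05644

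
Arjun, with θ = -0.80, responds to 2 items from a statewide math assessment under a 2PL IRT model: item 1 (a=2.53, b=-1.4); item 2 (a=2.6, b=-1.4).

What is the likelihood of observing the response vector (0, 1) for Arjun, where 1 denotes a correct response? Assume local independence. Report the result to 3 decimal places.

P(θ) = 1 / (1 + exp(−a(θ − b)))
P_1 = 1/(1+e^{-1.5180}) = 0.8202
P_2 = 1/(1+e^{-1.5600}) = 0.8264
L = (1−P_1) × P_2 = 0.1798 × 0.8264 = 0.14854

0.149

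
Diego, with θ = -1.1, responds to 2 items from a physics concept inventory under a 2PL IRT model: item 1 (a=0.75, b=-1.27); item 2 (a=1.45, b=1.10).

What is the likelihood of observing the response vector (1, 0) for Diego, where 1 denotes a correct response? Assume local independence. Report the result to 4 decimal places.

0.5108

P(θ) = 1 / (1 + exp(−a(θ − b)))
P_1 = 1/(1+e^{-0.1275}) = 0.5318
P_2 = 1/(1+e^{3.1900}) = 0.0395
L = P_1 × (1−P_2) = 0.5318 × 0.9605 = 0.51080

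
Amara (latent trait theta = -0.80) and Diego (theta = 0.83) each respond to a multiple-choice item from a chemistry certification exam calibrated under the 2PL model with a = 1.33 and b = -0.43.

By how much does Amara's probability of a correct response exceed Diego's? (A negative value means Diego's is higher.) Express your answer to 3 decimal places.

P(theta) = 1 / (1 + exp(−a(theta − b)))
P(Amara) = 0.3794  [exponent -0.4921]
P(Diego) = 0.8423  [exponent 1.6758]
Difference = 0.3794 − 0.8423 = -0.4629

-0.463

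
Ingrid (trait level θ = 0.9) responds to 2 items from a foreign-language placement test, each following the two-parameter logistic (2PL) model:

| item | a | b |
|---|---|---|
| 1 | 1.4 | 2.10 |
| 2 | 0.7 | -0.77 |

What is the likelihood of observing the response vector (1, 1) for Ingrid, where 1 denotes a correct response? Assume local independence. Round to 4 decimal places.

0.1199

P(θ) = 1 / (1 + exp(−a(θ − b)))
P_1 = 1/(1+e^{1.6800}) = 0.1571
P_2 = 1/(1+e^{-1.1690}) = 0.7630
L = P_1 × P_2 = 0.1571 × 0.7630 = 0.11986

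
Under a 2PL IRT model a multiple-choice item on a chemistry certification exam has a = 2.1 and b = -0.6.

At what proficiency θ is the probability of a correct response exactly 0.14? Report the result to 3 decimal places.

P(θ) = 1 / (1 + exp(−a(θ − b)))
logit = ln(0.1400/0.8600) = -1.8153
θ = b + logit/(a) = -0.6 + (-1.8153)/2.1000 = -1.4644

-1.464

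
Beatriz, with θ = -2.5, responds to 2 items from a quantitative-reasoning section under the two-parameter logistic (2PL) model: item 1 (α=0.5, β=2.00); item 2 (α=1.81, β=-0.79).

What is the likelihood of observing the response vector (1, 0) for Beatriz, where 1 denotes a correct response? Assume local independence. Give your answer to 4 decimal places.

0.0912

P(θ) = 1 / (1 + exp(−α(θ − β)))
P_1 = 1/(1+e^{2.2500}) = 0.0953
P_2 = 1/(1+e^{3.0951}) = 0.0433
L = P_1 × (1−P_2) = 0.0953 × 0.9567 = 0.09122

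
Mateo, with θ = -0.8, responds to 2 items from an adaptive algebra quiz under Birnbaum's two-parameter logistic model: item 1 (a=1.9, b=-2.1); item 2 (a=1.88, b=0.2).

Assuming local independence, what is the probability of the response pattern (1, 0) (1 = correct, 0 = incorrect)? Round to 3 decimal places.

P(θ) = 1 / (1 + exp(−a(θ − b)))
P_1 = 1/(1+e^{-2.4700}) = 0.9220
P_2 = 1/(1+e^{1.8800}) = 0.1324
L = P_1 × (1−P_2) = 0.9220 × 0.8676 = 0.79995

0.800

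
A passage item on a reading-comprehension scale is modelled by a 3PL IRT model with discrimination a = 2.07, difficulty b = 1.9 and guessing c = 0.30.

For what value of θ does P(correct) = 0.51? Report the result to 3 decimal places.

1.491

P(θ) = c + (1 − c) · 1 / (1 + exp(−a(θ − b)))
Remove guessing floor: (0.51 − 0.30)/(1 − 0.30) = 0.3000
logit = ln(0.3000/0.7000) = -0.8473
θ = b + logit/(a) = 1.9 + (-0.8473)/2.0700 = 1.4907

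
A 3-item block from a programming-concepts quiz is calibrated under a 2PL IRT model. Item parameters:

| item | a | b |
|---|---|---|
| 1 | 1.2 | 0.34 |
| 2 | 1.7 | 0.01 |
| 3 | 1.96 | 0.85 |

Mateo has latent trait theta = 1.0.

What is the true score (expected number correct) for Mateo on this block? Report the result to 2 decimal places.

2.10

P(theta) = 1 / (1 + exp(−a(theta − b)))
P_1 = 1/(1+e^{-0.7920}) = 0.6883
P_2 = 1/(1+e^{-1.6830}) = 0.8433
P_3 = 1/(1+e^{-0.2940}) = 0.5730
E[score] = 0.6883 + 0.8433 + 0.5730 = 2.1045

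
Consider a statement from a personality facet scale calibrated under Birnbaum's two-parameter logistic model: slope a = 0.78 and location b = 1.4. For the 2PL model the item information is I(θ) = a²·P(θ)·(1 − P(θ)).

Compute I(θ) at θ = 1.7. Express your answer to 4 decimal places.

P = 1/(1+e^{-0.2340}) = 0.5582
P(1−P) = 0.5582 × 0.4418 = 0.2466
I = a² × P(1−P) = 0.78² × 0.2466 = 0.15004

0.1500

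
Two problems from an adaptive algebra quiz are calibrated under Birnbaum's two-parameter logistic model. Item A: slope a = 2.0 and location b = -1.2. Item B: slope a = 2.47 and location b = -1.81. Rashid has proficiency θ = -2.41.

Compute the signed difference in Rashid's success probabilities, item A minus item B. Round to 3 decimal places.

P(θ) = 1 / (1 + exp(−a(θ − b)))
P_A = 0.0817
P_B = 0.1851
P_A − P_B = -0.1035

-0.103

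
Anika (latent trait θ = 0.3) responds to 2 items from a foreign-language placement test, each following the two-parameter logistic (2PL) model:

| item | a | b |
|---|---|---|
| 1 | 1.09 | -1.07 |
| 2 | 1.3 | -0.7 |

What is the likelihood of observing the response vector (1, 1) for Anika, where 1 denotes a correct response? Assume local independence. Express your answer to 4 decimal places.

0.6417

P(θ) = 1 / (1 + exp(−a(θ − b)))
P_1 = 1/(1+e^{-1.4933}) = 0.8166
P_2 = 1/(1+e^{-1.3000}) = 0.7858
L = P_1 × P_2 = 0.8166 × 0.7858 = 0.64169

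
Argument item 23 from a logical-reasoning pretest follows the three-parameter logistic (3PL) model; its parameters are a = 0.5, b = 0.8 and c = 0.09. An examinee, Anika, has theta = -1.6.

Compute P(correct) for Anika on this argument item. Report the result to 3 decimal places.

P(theta) = c + (1 − c) · 1 / (1 + exp(−a(theta − b)))
Exponent: 0.5 × (-1.6 − 0.8) = -1.2000
1/(1 + e^{1.2000}) = 0.2315
P = 0.09 + 0.91 × 0.2315 = 0.3006

0.301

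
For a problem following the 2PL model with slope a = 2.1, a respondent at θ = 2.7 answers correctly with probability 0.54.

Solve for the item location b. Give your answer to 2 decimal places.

2.62

P(θ) = 1 / (1 + exp(−a(θ − b)))
logit(0.54) = ln(0.54/0.46) = 0.1603
b = θ − logit/(a) = 2.7 − 0.1603/2.1000 = 2.6236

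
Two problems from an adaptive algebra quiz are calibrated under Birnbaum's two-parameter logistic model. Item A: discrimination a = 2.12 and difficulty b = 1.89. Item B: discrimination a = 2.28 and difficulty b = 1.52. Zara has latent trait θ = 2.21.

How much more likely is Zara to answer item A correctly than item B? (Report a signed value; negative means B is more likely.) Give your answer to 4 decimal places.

P(θ) = 1 / (1 + exp(−a(θ − b)))
P_A = 0.6634
P_B = 0.8282
P_A − P_B = -0.1649

-0.1649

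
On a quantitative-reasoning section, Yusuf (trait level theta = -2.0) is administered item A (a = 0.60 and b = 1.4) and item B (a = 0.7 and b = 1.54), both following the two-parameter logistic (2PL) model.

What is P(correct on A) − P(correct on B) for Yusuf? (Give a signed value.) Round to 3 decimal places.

P(theta) = 1 / (1 + exp(−a(theta − b)))
P_A = 0.1151
P_B = 0.0774
P_A − P_B = 0.0377

0.038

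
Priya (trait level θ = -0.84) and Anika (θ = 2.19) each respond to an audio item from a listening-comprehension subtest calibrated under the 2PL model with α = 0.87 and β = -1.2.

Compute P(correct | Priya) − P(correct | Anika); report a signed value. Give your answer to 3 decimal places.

-0.373

P(θ) = 1 / (1 + exp(−α(θ − β)))
P(Priya) = 0.5777  [exponent 0.3132]
P(Anika) = 0.9502  [exponent 2.9493]
Difference = 0.5777 − 0.9502 = -0.3726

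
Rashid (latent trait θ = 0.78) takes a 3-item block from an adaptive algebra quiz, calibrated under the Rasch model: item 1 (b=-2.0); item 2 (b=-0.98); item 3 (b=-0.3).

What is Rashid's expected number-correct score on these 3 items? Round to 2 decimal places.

2.54

P(θ) = 1 / (1 + exp(−(θ − b)))
P_1 = 1/(1+e^{-2.7800}) = 0.9416
P_2 = 1/(1+e^{-1.7600}) = 0.8532
P_3 = 1/(1+e^{-1.0800}) = 0.7465
E[score] = 0.9416 + 0.8532 + 0.7465 = 2.5413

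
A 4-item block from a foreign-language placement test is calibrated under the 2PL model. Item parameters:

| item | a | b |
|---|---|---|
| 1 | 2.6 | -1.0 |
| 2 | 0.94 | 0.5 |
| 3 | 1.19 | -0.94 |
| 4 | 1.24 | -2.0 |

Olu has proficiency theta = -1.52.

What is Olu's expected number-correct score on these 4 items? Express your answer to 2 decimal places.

P(theta) = 1 / (1 + exp(−a(theta − b)))
P_1 = 1/(1+e^{1.3520}) = 0.2055
P_2 = 1/(1+e^{1.8988}) = 0.1302
P_3 = 1/(1+e^{0.6902}) = 0.3340
P_4 = 1/(1+e^{-0.5952}) = 0.6446
E[score] = 0.2055 + 0.1302 + 0.3340 + 0.6446 = 1.3143

1.31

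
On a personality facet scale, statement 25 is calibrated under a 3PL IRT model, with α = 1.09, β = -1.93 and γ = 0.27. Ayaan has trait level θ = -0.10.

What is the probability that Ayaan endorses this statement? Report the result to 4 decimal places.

P(θ) = γ + (1 − γ) · 1 / (1 + exp(−α(θ − β)))
Exponent: 1.09 × (-0.10 − (-1.93)) = 1.9947
1/(1 + e^{-1.9947}) = 0.8802
P = 0.27 + 0.73 × 0.8802 = 0.9126

0.9126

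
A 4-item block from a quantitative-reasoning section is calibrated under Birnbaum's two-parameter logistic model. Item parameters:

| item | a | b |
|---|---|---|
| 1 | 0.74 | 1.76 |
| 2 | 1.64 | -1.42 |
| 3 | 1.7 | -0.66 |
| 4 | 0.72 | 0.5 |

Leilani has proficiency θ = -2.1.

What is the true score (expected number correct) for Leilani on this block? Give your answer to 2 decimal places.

0.51

P(θ) = 1 / (1 + exp(−a(θ − b)))
P_1 = 1/(1+e^{2.8564}) = 0.0544
P_2 = 1/(1+e^{1.1152}) = 0.2469
P_3 = 1/(1+e^{2.4480}) = 0.0796
P_4 = 1/(1+e^{1.8720}) = 0.1333
E[score] = 0.0544 + 0.2469 + 0.0796 + 0.1333 = 0.5141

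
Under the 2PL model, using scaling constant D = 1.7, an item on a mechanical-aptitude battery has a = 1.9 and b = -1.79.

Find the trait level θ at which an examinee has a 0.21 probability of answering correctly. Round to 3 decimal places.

P(θ) = 1 / (1 + exp(−D·a(θ − b)))
logit = ln(0.2100/0.7900) = -1.3249
θ = b + logit/(1.7·a) = -1.79 + (-1.3249)/3.2300 = -2.2002

-2.200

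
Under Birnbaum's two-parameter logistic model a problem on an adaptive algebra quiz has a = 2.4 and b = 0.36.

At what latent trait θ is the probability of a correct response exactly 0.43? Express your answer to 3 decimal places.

0.243

P(θ) = 1 / (1 + exp(−a(θ − b)))
logit = ln(0.4300/0.5700) = -0.2819
θ = b + logit/(a) = 0.36 + (-0.2819)/2.4000 = 0.2426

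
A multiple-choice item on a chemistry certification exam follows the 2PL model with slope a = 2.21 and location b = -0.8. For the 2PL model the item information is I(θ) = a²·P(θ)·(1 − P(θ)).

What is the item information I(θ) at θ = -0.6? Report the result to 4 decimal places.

P = 1/(1+e^{-0.4420}) = 0.6087
P(1−P) = 0.6087 × 0.3913 = 0.2382
I = a² × P(1−P) = 2.21² × 0.2382 = 1.16328

1.1633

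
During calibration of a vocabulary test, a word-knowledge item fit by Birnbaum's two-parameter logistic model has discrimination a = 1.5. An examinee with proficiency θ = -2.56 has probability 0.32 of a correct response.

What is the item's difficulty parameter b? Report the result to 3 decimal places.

-2.057

P(θ) = 1 / (1 + exp(−a(θ − b)))
logit(0.32) = ln(0.32/0.68) = -0.7538
b = θ − logit/(a) = -2.56 − (-0.7538)/1.5000 = -2.0575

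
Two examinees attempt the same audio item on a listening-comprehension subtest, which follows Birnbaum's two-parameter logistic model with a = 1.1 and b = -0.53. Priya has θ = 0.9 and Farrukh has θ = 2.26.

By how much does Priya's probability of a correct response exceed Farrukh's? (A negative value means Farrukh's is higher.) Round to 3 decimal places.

P(θ) = 1 / (1 + exp(−a(θ − b)))
P(Priya) = 0.8282  [exponent 1.5730]
P(Farrukh) = 0.9556  [exponent 3.0690]
Difference = 0.8282 − 0.9556 = -0.1274

-0.127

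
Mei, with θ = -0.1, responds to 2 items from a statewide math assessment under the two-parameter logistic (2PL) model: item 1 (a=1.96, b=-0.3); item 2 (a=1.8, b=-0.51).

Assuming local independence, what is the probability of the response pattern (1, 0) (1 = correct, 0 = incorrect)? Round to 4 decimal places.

0.1930

P(θ) = 1 / (1 + exp(−a(θ − b)))
P_1 = 1/(1+e^{-0.3920}) = 0.5968
P_2 = 1/(1+e^{-0.7380}) = 0.6766
L = P_1 × (1−P_2) = 0.5968 × 0.3234 = 0.19302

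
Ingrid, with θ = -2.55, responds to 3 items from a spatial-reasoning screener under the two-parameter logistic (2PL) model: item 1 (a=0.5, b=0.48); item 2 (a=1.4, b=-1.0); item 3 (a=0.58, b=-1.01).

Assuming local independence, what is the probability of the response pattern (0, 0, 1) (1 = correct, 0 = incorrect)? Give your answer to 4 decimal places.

P(θ) = 1 / (1 + exp(−a(θ − b)))
P_1 = 1/(1+e^{1.5150}) = 0.1802
P_2 = 1/(1+e^{2.1700}) = 0.1025
P_3 = 1/(1+e^{0.8932}) = 0.2904
L = (1−P_1) × (1−P_2) × P_3 = 0.8198 × 0.8975 × 0.2904 = 0.21371

0.2137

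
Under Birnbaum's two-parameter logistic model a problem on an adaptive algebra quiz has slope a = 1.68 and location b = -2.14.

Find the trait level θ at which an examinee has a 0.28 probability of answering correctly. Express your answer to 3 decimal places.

P(θ) = 1 / (1 + exp(−a(θ − b)))
logit = ln(0.2800/0.7200) = -0.9445
θ = b + logit/(a) = -2.14 + (-0.9445)/1.6800 = -2.7022

-2.702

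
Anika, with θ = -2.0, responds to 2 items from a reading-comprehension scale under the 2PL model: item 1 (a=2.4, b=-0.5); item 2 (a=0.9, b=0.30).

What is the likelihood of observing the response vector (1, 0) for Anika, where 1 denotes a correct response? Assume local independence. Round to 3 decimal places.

0.024

P(θ) = 1 / (1 + exp(−a(θ − b)))
P_1 = 1/(1+e^{3.6000}) = 0.0266
P_2 = 1/(1+e^{2.0700}) = 0.1120
L = P_1 × (1−P_2) = 0.0266 × 0.8880 = 0.02362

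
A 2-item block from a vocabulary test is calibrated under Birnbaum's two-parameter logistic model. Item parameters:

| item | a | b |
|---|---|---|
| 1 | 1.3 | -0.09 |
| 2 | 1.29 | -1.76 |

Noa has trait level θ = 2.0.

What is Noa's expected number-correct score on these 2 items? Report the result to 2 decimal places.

P(θ) = 1 / (1 + exp(−a(θ − b)))
P_1 = 1/(1+e^{-2.7170}) = 0.9380
P_2 = 1/(1+e^{-4.8504}) = 0.9922
E[score] = 0.9380 + 0.9922 = 1.9303

1.93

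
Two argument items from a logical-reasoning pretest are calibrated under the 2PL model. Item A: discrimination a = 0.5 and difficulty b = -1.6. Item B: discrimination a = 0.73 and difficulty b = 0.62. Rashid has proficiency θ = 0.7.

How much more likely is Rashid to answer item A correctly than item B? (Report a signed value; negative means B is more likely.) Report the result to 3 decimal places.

P(θ) = 1 / (1 + exp(−a(θ − b)))
P_A = 0.7595
P_B = 0.5146
P_A − P_B = 0.2449

0.245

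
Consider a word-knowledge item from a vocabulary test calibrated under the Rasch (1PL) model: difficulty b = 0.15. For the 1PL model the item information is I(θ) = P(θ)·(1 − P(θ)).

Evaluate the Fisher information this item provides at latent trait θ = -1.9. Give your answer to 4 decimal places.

P = 1/(1+e^{2.0500}) = 0.1141
P(1−P) = 0.1141 × 0.8859 = 0.1010
I = P(1−P) = 0.10104

0.1010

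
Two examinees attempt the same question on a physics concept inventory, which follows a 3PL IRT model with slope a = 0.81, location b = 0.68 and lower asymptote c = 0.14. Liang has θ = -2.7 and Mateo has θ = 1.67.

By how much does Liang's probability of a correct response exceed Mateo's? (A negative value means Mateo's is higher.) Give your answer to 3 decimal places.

P(θ) = c + (1 − c) · 1 / (1 + exp(−a(θ − b)))
P(Liang) = 0.1923  [exponent -2.7378]
P(Mateo) = 0.7337  [exponent 0.8019]
Difference = 0.1923 − 0.7337 = -0.5415

-0.541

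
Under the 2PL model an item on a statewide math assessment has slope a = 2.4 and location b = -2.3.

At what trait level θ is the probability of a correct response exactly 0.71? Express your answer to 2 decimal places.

P(θ) = 1 / (1 + exp(−a(θ − b)))
logit = ln(0.7100/0.2900) = 0.8954
θ = b + logit/(a) = -2.3 + 0.8954/2.4000 = -1.9269

-1.93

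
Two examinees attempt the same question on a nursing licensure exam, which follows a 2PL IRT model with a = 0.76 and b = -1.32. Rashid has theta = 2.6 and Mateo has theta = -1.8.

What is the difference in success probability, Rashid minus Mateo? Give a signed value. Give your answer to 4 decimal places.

P(theta) = 1 / (1 + exp(−a(theta − b)))
P(Rashid) = 0.9516  [exponent 2.9792]
P(Mateo) = 0.4098  [exponent -0.3648]
Difference = 0.9516 − 0.4098 = 0.5418

0.5418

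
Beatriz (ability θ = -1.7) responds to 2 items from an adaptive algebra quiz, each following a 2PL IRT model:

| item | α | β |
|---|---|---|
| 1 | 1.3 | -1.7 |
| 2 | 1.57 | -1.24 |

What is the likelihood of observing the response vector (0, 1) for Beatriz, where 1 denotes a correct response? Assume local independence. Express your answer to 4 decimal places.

0.1635

P(θ) = 1 / (1 + exp(−α(θ − β)))
P_1 = 1/(1+e^{0.0000}) = 0.5000
P_2 = 1/(1+e^{0.7222}) = 0.3269
L = (1−P_1) × P_2 = 0.5000 × 0.3269 = 0.16345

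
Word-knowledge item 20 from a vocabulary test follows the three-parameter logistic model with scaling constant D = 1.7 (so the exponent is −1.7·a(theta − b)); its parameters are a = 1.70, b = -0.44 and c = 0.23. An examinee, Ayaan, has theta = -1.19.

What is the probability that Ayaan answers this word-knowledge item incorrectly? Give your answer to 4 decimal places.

0.6909

P(theta) = c + (1 − c) · 1 / (1 + exp(−D·a(theta − b)))
Exponent: 1.7 × 1.70 × (-1.19 − (-0.44)) = -2.1675
1/(1 + e^{2.1675}) = 0.1027
P = 0.23 + 0.77 × 0.1027 = 0.3091
P(incorrect) = 1 − 0.3091 = 0.6909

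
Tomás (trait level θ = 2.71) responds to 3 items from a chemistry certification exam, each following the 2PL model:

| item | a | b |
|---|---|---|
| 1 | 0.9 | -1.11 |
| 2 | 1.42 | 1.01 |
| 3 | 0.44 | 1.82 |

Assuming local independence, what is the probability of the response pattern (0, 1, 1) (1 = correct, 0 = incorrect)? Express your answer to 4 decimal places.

P(θ) = 1 / (1 + exp(−a(θ − b)))
P_1 = 1/(1+e^{-3.4380}) = 0.9689
P_2 = 1/(1+e^{-2.4140}) = 0.9179
P_3 = 1/(1+e^{-0.3916}) = 0.5967
L = (1−P_1) × P_2 × P_3 = 0.0311 × 0.9179 × 0.5967 = 0.01705

0.0170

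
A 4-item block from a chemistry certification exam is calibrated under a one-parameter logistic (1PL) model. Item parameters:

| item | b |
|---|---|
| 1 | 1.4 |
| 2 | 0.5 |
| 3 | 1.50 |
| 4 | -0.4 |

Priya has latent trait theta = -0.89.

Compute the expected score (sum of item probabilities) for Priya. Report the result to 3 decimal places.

P(theta) = 1 / (1 + exp(−(theta − b)))
P_1 = 1/(1+e^{2.2900}) = 0.0920
P_2 = 1/(1+e^{1.3900}) = 0.1994
P_3 = 1/(1+e^{2.3900}) = 0.0839
P_4 = 1/(1+e^{0.4900}) = 0.3799
E[score] = 0.0920 + 0.1994 + 0.0839 + 0.3799 = 0.7552

0.755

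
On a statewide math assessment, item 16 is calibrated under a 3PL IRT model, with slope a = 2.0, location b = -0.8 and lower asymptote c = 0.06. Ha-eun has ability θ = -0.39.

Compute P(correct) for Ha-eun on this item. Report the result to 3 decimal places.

0.713

P(θ) = c + (1 − c) · 1 / (1 + exp(−a(θ − b)))
Exponent: 2.0 × (-0.39 − (-0.8)) = 0.8200
1/(1 + e^{-0.8200}) = 0.6942
P = 0.06 + 0.94 × 0.6942 = 0.7126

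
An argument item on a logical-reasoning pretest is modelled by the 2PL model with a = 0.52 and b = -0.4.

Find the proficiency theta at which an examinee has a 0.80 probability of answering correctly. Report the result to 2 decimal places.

2.27

P(theta) = 1 / (1 + exp(−a(theta − b)))
logit = ln(0.8000/0.2000) = 1.3863
theta = b + logit/(a) = -0.4 + 1.3863/0.5200 = 2.2660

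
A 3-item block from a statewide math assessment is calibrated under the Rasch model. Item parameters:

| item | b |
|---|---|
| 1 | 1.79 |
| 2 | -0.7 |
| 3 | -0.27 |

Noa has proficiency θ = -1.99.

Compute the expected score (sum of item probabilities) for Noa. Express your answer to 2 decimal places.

0.39

P(θ) = 1 / (1 + exp(−(θ − b)))
P_1 = 1/(1+e^{3.7800}) = 0.0223
P_2 = 1/(1+e^{1.2900}) = 0.2159
P_3 = 1/(1+e^{1.7200}) = 0.1519
E[score] = 0.0223 + 0.2159 + 0.1519 = 0.3900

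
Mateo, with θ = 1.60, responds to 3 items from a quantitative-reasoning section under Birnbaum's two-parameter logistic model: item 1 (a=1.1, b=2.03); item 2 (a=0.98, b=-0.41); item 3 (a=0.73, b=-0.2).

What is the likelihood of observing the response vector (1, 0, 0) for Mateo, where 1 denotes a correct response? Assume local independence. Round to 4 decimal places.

0.0100

P(θ) = 1 / (1 + exp(−a(θ − b)))
P_1 = 1/(1+e^{0.4730}) = 0.3839
P_2 = 1/(1+e^{-1.9698}) = 0.8776
P_3 = 1/(1+e^{-1.3140}) = 0.7882
L = P_1 × (1−P_2) × (1−P_3) = 0.3839 × 0.1224 × 0.2118 = 0.00995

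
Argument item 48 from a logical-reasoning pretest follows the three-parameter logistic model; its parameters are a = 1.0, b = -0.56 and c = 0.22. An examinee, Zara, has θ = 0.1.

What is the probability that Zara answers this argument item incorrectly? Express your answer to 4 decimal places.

P(θ) = c + (1 − c) · 1 / (1 + exp(−a(θ − b)))
Exponent: 1.0 × (0.1 − (-0.56)) = 0.6600
1/(1 + e^{-0.6600}) = 0.6593
P = 0.22 + 0.78 × 0.6593 = 0.7342
P(incorrect) = 1 − 0.7342 = 0.2658

0.2658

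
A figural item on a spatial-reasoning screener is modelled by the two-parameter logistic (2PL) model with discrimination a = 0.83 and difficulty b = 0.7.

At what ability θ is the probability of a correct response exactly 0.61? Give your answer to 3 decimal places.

P(θ) = 1 / (1 + exp(−a(θ − b)))
logit = ln(0.6100/0.3900) = 0.4473
θ = b + logit/(a) = 0.7 + 0.4473/0.8300 = 1.2389

1.239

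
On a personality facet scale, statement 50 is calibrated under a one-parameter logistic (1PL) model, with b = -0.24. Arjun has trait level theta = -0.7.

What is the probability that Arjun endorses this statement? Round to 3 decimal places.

0.387

P(theta) = 1 / (1 + exp(−(theta − b)))
Exponent: (-0.7 − (-0.24)) = -0.4600
1/(1 + e^{0.4600}) = 0.3870
P = 0.3870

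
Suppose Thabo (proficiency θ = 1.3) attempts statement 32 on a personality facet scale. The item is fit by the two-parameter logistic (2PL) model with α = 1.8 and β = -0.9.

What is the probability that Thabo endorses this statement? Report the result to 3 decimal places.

P(θ) = 1 / (1 + exp(−α(θ − β)))
Exponent: 1.8 × (1.3 − (-0.9)) = 3.9600
1/(1 + e^{-3.9600}) = 0.9813

0.981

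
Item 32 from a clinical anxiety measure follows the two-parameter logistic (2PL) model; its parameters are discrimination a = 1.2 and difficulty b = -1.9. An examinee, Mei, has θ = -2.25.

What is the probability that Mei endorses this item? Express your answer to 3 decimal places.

P(θ) = 1 / (1 + exp(−a(θ − b)))
Exponent: 1.2 × (-2.25 − (-1.9)) = -0.4200
1/(1 + e^{0.4200}) = 0.3965

0.397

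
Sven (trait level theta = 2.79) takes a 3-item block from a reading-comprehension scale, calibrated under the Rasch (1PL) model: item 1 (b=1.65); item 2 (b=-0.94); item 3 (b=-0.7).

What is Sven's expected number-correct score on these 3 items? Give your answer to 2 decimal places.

P(theta) = 1 / (1 + exp(−(theta − b)))
P_1 = 1/(1+e^{-1.1400}) = 0.7577
P_2 = 1/(1+e^{-3.7300}) = 0.9766
P_3 = 1/(1+e^{-3.4900}) = 0.9704
E[score] = 0.7577 + 0.9766 + 0.9704 = 2.7047

2.70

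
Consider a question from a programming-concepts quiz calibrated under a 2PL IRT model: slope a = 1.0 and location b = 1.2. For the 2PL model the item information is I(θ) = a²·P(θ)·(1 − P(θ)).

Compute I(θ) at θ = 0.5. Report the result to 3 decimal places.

P = 1/(1+e^{0.7000}) = 0.3318
P(1−P) = 0.3318 × 0.6682 = 0.2217
I = a² × P(1−P) = 1.0² × 0.2217 = 0.22171

0.222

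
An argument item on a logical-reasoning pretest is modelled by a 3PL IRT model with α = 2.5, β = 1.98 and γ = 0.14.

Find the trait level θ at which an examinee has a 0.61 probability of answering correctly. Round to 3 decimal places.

2.055

P(θ) = γ + (1 − γ) · 1 / (1 + exp(−α(θ − β)))
Remove guessing floor: (0.61 − 0.14)/(1 − 0.14) = 0.5465
logit = ln(0.5465/0.4535) = 0.1866
θ = β + logit/(α) = 1.98 + 0.1866/2.5000 = 2.0546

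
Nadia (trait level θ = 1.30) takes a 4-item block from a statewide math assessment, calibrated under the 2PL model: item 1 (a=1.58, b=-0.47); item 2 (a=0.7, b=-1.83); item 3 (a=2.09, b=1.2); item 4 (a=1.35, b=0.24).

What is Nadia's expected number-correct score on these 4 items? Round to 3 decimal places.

P(θ) = 1 / (1 + exp(−a(θ − b)))
P_1 = 1/(1+e^{-2.7966}) = 0.9425
P_2 = 1/(1+e^{-2.1910}) = 0.8994
P_3 = 1/(1+e^{-0.2090}) = 0.5521
P_4 = 1/(1+e^{-1.4310}) = 0.8071
E[score] = 0.9425 + 0.8994 + 0.5521 + 0.8071 = 3.2010

3.201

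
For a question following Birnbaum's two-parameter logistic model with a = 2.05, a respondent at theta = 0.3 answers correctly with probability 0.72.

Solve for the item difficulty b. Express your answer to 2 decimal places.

P(theta) = 1 / (1 + exp(−a(theta − b)))
logit(0.72) = ln(0.72/0.28) = 0.9445
b = theta − logit/(a) = 0.3 − 0.9445/2.0500 = -0.1607

-0.16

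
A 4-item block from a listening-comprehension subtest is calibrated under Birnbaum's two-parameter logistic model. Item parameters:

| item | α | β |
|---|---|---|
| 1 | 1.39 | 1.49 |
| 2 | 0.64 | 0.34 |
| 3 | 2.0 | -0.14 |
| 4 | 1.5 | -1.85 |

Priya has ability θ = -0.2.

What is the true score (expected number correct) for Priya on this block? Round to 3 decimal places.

1.894

P(θ) = 1 / (1 + exp(−α(θ − β)))
P_1 = 1/(1+e^{2.3491}) = 0.0871
P_2 = 1/(1+e^{0.3456}) = 0.4144
P_3 = 1/(1+e^{0.1200}) = 0.4700
P_4 = 1/(1+e^{-2.4750}) = 0.9224
E[score] = 0.0871 + 0.4144 + 0.4700 + 0.9224 = 1.8940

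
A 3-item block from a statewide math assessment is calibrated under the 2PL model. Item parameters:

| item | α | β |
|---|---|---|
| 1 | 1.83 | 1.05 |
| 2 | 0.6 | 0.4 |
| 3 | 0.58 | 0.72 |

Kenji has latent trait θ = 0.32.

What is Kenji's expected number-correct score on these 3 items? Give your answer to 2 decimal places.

1.14

P(θ) = 1 / (1 + exp(−α(θ − β)))
P_1 = 1/(1+e^{1.3359}) = 0.2082
P_2 = 1/(1+e^{0.0480}) = 0.4880
P_3 = 1/(1+e^{0.2320}) = 0.4423
E[score] = 0.2082 + 0.4880 + 0.4423 = 1.1384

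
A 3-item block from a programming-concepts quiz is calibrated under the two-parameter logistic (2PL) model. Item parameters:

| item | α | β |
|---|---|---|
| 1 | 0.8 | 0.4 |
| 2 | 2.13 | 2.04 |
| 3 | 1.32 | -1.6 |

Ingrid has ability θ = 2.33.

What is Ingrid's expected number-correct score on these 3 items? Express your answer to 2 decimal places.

2.47

P(θ) = 1 / (1 + exp(−α(θ − β)))
P_1 = 1/(1+e^{-1.5440}) = 0.8240
P_2 = 1/(1+e^{-0.6177}) = 0.6497
P_3 = 1/(1+e^{-5.1876}) = 0.9944
E[score] = 0.8240 + 0.6497 + 0.9944 = 2.4682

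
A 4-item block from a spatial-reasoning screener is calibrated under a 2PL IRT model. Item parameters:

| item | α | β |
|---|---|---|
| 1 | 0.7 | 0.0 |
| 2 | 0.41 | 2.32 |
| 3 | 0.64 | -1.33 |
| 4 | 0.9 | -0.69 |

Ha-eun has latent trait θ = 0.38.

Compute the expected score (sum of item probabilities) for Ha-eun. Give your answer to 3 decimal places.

2.350

P(θ) = 1 / (1 + exp(−α(θ − β)))
P_1 = 1/(1+e^{-0.2660}) = 0.5661
P_2 = 1/(1+e^{0.7954}) = 0.3110
P_3 = 1/(1+e^{-1.0944}) = 0.7492
P_4 = 1/(1+e^{-0.9630}) = 0.7237
E[score] = 0.5661 + 0.3110 + 0.7492 + 0.7237 = 2.3501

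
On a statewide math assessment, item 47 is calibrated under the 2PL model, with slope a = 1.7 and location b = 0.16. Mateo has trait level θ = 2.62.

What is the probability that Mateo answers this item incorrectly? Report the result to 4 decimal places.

P(θ) = 1 / (1 + exp(−a(θ − b)))
Exponent: 1.7 × (2.62 − 0.16) = 4.1820
1/(1 + e^{-4.1820}) = 0.9850
P(incorrect) = 1 − 0.9850 = 0.0150

0.0150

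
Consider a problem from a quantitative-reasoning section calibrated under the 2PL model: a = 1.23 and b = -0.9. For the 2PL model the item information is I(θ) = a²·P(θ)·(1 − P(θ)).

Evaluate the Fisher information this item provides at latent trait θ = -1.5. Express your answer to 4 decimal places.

0.3311

P = 1/(1+e^{0.7380}) = 0.3234
P(1−P) = 0.3234 × 0.6766 = 0.2188
I = a² × P(1−P) = 1.23² × 0.2188 = 0.33106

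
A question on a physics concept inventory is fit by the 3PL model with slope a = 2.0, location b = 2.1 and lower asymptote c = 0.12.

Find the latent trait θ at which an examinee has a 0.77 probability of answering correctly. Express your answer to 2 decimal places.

P(θ) = c + (1 − c) · 1 / (1 + exp(−a(θ − b)))
Remove guessing floor: (0.77 − 0.12)/(1 − 0.12) = 0.7386
logit = ln(0.7386/0.2614) = 1.0389
θ = b + logit/(a) = 2.1 + 1.0389/2.0000 = 2.6194

2.62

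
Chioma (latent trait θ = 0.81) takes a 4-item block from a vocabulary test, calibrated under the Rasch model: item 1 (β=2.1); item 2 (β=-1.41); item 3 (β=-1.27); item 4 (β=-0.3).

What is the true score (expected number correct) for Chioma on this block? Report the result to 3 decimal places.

2.759

P(θ) = 1 / (1 + exp(−(θ − β)))
P_1 = 1/(1+e^{1.2900}) = 0.2159
P_2 = 1/(1+e^{-2.2200}) = 0.9020
P_3 = 1/(1+e^{-2.0800}) = 0.8889
P_4 = 1/(1+e^{-1.1100}) = 0.7521
E[score] = 0.2159 + 0.9020 + 0.8889 + 0.7521 = 2.7590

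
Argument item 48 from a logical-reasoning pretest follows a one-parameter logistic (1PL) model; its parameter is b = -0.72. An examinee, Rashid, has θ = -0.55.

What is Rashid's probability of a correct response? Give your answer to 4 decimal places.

P(θ) = 1 / (1 + exp(−(θ − b)))
Exponent: (-0.55 − (-0.72)) = 0.1700
1/(1 + e^{-0.1700}) = 0.5424
P = 0.5424

0.5424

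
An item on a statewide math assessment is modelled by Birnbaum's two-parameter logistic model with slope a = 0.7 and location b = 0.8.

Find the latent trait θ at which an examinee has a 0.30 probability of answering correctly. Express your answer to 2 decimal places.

P(θ) = 1 / (1 + exp(−a(θ − b)))
logit = ln(0.3000/0.7000) = -0.8473
θ = b + logit/(a) = 0.8 + (-0.8473)/0.7000 = -0.4104

-0.41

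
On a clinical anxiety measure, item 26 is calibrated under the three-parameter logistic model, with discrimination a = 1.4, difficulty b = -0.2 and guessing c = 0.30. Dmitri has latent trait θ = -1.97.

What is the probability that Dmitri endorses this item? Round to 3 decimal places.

0.354

P(θ) = c + (1 − c) · 1 / (1 + exp(−a(θ − b)))
Exponent: 1.4 × (-1.97 − (-0.2)) = -2.4780
1/(1 + e^{2.4780}) = 0.0774
P = 0.30 + 0.70 × 0.0774 = 0.3542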